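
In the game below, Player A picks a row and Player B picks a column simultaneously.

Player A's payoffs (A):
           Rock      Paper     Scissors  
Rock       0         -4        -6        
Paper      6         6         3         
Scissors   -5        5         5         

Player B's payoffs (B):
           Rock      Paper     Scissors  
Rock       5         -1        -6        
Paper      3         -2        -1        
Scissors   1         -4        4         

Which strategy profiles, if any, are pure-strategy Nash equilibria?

(Paper, Rock) and (Scissors, Scissors)

Check mutual best responses: a cell is a NE iff neither player can gain by unilaterally deviating.
Player A's best responses — vs Rock: Paper (payoff 6); vs Paper: Paper (payoff 6); vs Scissors: Scissors (payoff 5).
Player B's best responses — vs Rock: Rock (payoff 5); vs Paper: Rock (payoff 3); vs Scissors: Scissors (payoff 4).
Mutual best responses occur at (Paper, Rock) and (Scissors, Scissors); at each, neither player gains by switching.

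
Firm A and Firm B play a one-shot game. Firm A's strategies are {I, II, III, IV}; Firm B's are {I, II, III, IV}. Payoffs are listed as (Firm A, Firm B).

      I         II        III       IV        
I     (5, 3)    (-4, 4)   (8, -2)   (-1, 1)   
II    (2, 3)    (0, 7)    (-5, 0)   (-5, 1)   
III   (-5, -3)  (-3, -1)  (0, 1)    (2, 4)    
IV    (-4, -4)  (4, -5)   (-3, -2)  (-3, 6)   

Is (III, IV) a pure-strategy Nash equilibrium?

Holding Firm B at IV: Firm A gets 2 from III, versus -1 from I, -5 from II, -3 from IV. No profitable deviation for Firm A.
Holding Firm A at III: Firm B gets 4 from IV, versus -3 from I, -1 from II, 1 from III. No profitable deviation for Firm B either.

Yes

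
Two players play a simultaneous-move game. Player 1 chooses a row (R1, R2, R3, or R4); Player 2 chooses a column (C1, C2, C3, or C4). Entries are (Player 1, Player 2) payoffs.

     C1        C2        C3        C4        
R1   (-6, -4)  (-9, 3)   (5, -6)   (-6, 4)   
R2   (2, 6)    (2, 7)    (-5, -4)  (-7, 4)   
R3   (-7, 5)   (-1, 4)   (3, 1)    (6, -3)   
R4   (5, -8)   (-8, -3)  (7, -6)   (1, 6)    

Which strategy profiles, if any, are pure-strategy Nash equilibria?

Check mutual best responses: a cell is a NE iff neither player can gain by unilaterally deviating.
Player 1's best responses — vs C1: R4 (payoff 5); vs C2: R2 (payoff 2); vs C3: R4 (payoff 7); vs C4: R3 (payoff 6).
Player 2's best responses — vs R1: C4 (payoff 4); vs R2: C2 (payoff 7); vs R3: C1 (payoff 5); vs R4: C4 (payoff 6).
The only mutual best response is (R2, C2); neither player gains by switching there.

(R2, C2)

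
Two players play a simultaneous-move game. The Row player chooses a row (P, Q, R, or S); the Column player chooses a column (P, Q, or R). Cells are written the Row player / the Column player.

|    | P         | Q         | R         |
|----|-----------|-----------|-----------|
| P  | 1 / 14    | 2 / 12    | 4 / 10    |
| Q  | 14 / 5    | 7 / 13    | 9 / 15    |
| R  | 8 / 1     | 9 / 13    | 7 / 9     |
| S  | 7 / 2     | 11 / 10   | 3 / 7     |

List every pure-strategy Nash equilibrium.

(Q, R) and (S, Q)

Check mutual best responses: a cell is a NE iff neither player can gain by unilaterally deviating.
The Row player's best responses — vs P: Q (payoff 14); vs Q: S (payoff 11); vs R: Q (payoff 9).
The Column player's best responses — vs P: P (payoff 14); vs Q: R (payoff 15); vs R: Q (payoff 13); vs S: Q (payoff 10).
Mutual best responses occur at (Q, R) and (S, Q); at each, neither player gains by switching.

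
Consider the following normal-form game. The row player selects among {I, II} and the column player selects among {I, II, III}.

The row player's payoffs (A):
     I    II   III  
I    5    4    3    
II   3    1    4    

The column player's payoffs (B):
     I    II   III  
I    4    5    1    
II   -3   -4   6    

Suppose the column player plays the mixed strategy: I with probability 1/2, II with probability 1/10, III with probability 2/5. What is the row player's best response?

I

Compute the row player's expected payoff from each pure strategy against the given mix.
I: (1/2)·5 + (1/10)·4 + (2/5)·3 = 41/10
II: (1/2)·3 + (1/10)·1 + (2/5)·4 = 16/5
Highest expected payoff is 41/10, from I.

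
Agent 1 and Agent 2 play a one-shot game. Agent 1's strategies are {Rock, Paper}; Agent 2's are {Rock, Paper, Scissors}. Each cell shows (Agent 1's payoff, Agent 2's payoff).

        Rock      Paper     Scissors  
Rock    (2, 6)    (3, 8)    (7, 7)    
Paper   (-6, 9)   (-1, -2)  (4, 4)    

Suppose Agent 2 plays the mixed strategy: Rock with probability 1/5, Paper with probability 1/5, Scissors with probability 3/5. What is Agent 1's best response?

Rock

Agent 1's best reply maximizes expected payoff against the mix.
Rock: (1/5)·2 + (1/5)·3 + (3/5)·7 = 26/5
Paper: (1/5)·(-6) + (1/5)·(-1) + (3/5)·4 = 1
Highest expected payoff is 26/5, from Rock.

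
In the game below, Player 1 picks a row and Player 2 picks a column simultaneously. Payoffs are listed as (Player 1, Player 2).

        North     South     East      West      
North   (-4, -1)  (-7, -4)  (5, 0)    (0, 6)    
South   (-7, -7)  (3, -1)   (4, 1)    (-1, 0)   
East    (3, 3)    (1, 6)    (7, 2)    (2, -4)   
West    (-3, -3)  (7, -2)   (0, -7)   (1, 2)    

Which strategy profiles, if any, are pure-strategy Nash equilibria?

There is no pure-strategy Nash equilibrium

A profile is a Nash equilibrium when each player is best-responding to the other.
Player 1's best responses — vs North: East (payoff 3); vs South: West (payoff 7); vs East: East (payoff 7); vs West: East (payoff 2).
Player 2's best responses — vs North: West (payoff 6); vs South: East (payoff 1); vs East: South (payoff 6); vs West: West (payoff 2).
No cell has both players best-responding. For instance, Player 1's best reply to West is East, but against East Player 2 prefers South over West.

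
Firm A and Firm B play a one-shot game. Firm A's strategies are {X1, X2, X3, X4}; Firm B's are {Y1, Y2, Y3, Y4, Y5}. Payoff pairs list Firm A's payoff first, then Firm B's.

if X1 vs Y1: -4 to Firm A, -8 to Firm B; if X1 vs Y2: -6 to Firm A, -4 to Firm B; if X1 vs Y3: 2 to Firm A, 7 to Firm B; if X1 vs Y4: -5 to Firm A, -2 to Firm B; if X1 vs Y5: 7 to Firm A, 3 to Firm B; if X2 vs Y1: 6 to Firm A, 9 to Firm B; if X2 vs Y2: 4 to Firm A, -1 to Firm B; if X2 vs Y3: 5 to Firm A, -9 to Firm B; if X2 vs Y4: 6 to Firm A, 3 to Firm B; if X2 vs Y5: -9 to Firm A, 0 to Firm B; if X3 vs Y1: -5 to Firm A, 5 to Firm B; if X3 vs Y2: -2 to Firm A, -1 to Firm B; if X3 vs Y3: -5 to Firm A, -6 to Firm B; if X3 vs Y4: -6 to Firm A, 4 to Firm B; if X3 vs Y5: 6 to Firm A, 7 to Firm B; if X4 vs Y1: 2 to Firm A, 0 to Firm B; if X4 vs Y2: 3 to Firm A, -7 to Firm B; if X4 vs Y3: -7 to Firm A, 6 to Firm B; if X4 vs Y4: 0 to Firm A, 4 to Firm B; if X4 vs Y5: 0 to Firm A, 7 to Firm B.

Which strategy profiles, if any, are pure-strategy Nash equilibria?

(X2, Y1)

Find each player's best response to every opponent strategy; NE are the intersections.
Firm A's best responses — vs Y1: X2 (payoff 6); vs Y2: X2 (payoff 4); vs Y3: X2 (payoff 5); vs Y4: X2 (payoff 6); vs Y5: X1 (payoff 7).
Firm B's best responses — vs X1: Y3 (payoff 7); vs X2: Y1 (payoff 9); vs X3: Y5 (payoff 7); vs X4: Y5 (payoff 7).
The only mutual best response is (X2, Y1); neither player gains by switching there.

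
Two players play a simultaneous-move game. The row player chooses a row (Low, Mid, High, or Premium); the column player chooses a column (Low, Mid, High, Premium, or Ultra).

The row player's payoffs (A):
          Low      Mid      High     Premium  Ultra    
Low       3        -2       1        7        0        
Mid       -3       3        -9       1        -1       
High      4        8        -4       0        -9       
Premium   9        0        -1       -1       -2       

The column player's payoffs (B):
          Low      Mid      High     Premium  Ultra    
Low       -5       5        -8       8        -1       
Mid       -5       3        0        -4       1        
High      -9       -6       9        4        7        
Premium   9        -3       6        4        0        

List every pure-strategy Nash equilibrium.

Check mutual best responses: a cell is a NE iff neither player can gain by unilaterally deviating.
The row player's best responses — vs Low: Premium (payoff 9); vs Mid: High (payoff 8); vs High: Low (payoff 1); vs Premium: Low (payoff 7); vs Ultra: Low (payoff 0).
The column player's best responses — vs Low: Premium (payoff 8); vs Mid: Mid (payoff 3); vs High: High (payoff 9); vs Premium: Low (payoff 9).
Mutual best responses occur at (Low, Premium) and (Premium, Low); at each, neither player gains by switching.

(Low, Premium) and (Premium, Low)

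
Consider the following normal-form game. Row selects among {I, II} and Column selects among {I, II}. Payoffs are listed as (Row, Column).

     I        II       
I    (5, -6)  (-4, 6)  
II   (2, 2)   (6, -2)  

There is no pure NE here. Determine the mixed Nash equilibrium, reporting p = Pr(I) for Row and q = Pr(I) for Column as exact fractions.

Each player's mixing probability is pinned down by making the *other* player indifferent.
Column indifferent between I and II: p·(-6) + (1−p)·2 = p·6 + (1−p)·(-2) ⟹ 2 + (-8)p = (-2) + 8p ⟹ p = 1/4.
Row indifferent between I and II: q·5 + (1−q)·(-4) = q·2 + (1−q)·6 ⟹ (-4) + 9q = 6 + (-4)q ⟹ q = 10/13.

p = 1/4, q = 10/13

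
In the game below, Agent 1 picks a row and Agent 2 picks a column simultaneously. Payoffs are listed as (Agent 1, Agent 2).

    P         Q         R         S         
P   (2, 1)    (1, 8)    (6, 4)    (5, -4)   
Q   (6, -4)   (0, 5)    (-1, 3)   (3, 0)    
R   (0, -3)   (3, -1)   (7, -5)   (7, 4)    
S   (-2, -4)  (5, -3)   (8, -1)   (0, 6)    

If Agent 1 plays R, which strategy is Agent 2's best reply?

S

With Agent 1 fixed at R, Agent 2's payoffs are: P → -3, Q → -1, R → -5, S → 4.
The maximum is 4, achieved by S.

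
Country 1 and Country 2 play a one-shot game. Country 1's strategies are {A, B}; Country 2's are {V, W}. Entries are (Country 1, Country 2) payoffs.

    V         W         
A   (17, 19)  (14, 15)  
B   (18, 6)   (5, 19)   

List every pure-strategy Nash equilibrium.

Check mutual best responses: a cell is a NE iff neither player can gain by unilaterally deviating.
Country 1's best responses — vs V: B (payoff 18); vs W: A (payoff 14).
Country 2's best responses — vs A: V (payoff 19); vs B: W (payoff 19).
No cell has both players best-responding. For instance, Country 1's best reply to V is B, but against B Country 2 prefers W over V.

No pure-strategy Nash equilibrium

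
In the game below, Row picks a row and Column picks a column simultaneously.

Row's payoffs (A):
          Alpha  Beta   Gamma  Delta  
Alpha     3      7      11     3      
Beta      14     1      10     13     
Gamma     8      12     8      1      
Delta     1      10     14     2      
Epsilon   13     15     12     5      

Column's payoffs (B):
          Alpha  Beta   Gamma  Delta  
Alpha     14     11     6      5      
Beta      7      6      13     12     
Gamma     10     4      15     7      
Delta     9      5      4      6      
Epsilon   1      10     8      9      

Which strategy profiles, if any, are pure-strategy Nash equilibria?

(Epsilon, Beta)

Check mutual best responses: a cell is a NE iff neither player can gain by unilaterally deviating.
Row's best responses — vs Alpha: Beta (payoff 14); vs Beta: Epsilon (payoff 15); vs Gamma: Delta (payoff 14); vs Delta: Beta (payoff 13).
Column's best responses — vs Alpha: Alpha (payoff 14); vs Beta: Gamma (payoff 13); vs Gamma: Gamma (payoff 15); vs Delta: Alpha (payoff 9); vs Epsilon: Beta (payoff 10).
The only mutual best response is (Epsilon, Beta); neither player gains by switching there.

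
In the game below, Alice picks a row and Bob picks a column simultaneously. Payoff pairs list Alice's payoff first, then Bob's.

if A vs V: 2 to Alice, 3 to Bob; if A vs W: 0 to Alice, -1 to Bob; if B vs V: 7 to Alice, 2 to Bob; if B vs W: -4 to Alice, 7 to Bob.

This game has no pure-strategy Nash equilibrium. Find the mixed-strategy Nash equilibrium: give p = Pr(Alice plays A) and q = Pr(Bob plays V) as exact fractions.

In a mixed NE each player is indifferent between their pure strategies, so the opponent's mix sets the indifference.
Bob indifferent between V and W: p·3 + (1−p)·2 = p·(-1) + (1−p)·7 ⟹ 2 + 1p = 7 + (-8)p ⟹ p = 5/9.
Alice indifferent between A and B: q·2 + (1−q)·0 = q·7 + (1−q)·(-4) ⟹ 0 + 2q = (-4) + 11q ⟹ q = 4/9.

p = 5/9, q = 4/9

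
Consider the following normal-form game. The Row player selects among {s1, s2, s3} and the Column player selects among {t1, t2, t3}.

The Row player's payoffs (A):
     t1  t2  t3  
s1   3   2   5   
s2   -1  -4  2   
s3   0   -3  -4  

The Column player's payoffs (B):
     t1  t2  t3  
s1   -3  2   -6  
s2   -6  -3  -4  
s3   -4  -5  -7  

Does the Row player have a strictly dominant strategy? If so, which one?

s1

Check whether one of the Row player's strategies beats all alternatives regardless of what the opponent does.
s1 strictly dominates: vs t1: 3 > each of {-1, 0}; vs t2: 2 > each of {-4, -3}; vs t3: 5 > each of {2, -4}.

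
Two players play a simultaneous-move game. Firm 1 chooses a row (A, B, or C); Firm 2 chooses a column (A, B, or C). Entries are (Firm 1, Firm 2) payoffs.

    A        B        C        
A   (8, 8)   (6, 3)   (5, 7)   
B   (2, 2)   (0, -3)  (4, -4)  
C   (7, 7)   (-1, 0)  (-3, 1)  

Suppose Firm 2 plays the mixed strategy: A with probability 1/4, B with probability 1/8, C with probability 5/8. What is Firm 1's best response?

A

Compute Firm 1's expected payoff from each pure strategy against the given mix.
A: (1/4)·8 + (1/8)·6 + (5/8)·5 = 47/8
B: (1/4)·2 + (1/8)·0 + (5/8)·4 = 3
C: (1/4)·7 + (1/8)·(-1) + (5/8)·(-3) = -1/4
Highest expected payoff is 47/8, from A.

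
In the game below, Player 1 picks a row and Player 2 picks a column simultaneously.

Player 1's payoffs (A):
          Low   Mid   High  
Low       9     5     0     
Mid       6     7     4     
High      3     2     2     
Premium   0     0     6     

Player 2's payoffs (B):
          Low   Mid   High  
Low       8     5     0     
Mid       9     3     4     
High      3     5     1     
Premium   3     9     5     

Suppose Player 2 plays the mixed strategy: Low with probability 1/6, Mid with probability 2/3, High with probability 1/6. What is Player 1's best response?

Mid

Compute Player 1's expected payoff from each pure strategy against the given mix.
Low: (1/6)·9 + (2/3)·5 + (1/6)·0 = 29/6
Mid: (1/6)·6 + (2/3)·7 + (1/6)·4 = 19/3
High: (1/6)·3 + (2/3)·2 + (1/6)·2 = 13/6
Premium: (1/6)·0 + (2/3)·0 + (1/6)·6 = 1
Highest expected payoff is 19/3, from Mid.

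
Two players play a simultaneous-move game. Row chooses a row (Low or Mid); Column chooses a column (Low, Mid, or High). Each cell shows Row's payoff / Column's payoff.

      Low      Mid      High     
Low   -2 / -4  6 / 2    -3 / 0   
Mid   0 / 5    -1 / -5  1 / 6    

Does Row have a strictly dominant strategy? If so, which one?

None

A strategy is strictly dominant if it gives Row a strictly higher payoff than every other strategy, against every choice by the opponent.
Low is not dominant: against Low, Mid gives 0 > -2.
Mid is not dominant: against Mid, Low gives 6 > -1.
No single strategy is best against every opponent action.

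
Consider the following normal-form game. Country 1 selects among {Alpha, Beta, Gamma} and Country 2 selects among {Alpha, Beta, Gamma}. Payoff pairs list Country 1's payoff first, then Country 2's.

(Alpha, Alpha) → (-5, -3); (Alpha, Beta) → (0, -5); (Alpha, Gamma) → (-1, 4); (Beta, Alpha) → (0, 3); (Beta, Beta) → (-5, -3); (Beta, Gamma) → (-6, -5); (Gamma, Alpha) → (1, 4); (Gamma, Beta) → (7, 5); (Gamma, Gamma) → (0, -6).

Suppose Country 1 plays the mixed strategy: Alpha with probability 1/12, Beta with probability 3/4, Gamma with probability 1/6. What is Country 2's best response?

Alpha

Country 2's best reply maximizes expected payoff against the mix.
Alpha: (1/12)·(-3) + (3/4)·3 + (1/6)·4 = 8/3
Beta: (1/12)·(-5) + (3/4)·(-3) + (1/6)·5 = -11/6
Gamma: (1/12)·4 + (3/4)·(-5) + (1/6)·(-6) = -53/12
Highest expected payoff is 8/3, from Alpha.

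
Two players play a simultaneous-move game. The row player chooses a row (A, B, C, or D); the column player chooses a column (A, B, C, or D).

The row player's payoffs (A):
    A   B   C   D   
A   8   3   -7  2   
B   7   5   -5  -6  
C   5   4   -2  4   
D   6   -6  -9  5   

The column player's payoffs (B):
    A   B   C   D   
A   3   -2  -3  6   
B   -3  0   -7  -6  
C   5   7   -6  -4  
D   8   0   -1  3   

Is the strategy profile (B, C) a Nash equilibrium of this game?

Holding the column player at C: the row player gets -5 from B but could get -2 by switching to C. The row player has a profitable deviation.

No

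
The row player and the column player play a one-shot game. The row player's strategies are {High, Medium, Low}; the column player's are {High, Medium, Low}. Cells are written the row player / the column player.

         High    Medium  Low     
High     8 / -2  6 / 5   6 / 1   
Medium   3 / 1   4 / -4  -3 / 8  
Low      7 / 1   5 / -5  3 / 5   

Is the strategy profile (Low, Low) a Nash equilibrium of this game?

No

Holding the column player at Low: the row player gets 3 from Low but could get 6 by switching to High. The row player has a profitable deviation.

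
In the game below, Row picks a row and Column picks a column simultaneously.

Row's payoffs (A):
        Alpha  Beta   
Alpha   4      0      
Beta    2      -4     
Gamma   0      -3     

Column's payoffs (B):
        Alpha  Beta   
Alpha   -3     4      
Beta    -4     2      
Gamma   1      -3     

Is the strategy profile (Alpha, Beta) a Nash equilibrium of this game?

Holding Column at Beta: Row gets 0 from Alpha, versus -4 from Beta, -3 from Gamma. No profitable deviation for Row.
Holding Row at Alpha: Column gets 4 from Beta, versus -3 from Alpha. No profitable deviation for Column either.

Yes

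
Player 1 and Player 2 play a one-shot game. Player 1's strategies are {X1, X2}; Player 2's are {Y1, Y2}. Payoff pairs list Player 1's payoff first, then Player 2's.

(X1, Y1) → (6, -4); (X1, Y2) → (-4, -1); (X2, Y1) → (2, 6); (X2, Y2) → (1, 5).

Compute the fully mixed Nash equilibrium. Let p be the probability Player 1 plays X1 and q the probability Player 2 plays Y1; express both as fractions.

In a mixed NE each player is indifferent between their pure strategies, so the opponent's mix sets the indifference.
Player 2 indifferent between Y1 and Y2: p·(-4) + (1−p)·6 = p·(-1) + (1−p)·5 ⟹ 6 + (-10)p = 5 + (-6)p ⟹ p = 1/4.
Player 1 indifferent between X1 and X2: q·6 + (1−q)·(-4) = q·2 + (1−q)·1 ⟹ (-4) + 10q = 1 + 1q ⟹ q = 5/9.

p = 1/4, q = 5/9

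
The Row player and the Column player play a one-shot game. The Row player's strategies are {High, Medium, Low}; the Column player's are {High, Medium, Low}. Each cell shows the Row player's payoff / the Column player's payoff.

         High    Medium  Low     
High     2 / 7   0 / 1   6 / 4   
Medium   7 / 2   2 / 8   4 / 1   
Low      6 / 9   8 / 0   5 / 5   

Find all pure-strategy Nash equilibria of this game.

Check mutual best responses: a cell is a NE iff neither player can gain by unilaterally deviating.
The Row player's best responses — vs High: Medium (payoff 7); vs Medium: Low (payoff 8); vs Low: High (payoff 6).
The Column player's best responses — vs High: High (payoff 7); vs Medium: Medium (payoff 8); vs Low: High (payoff 9).
No cell has both players best-responding. For instance, the Row player's best reply to Medium is Low, but against Low the Column player prefers High over Medium.

There is no pure-strategy Nash equilibrium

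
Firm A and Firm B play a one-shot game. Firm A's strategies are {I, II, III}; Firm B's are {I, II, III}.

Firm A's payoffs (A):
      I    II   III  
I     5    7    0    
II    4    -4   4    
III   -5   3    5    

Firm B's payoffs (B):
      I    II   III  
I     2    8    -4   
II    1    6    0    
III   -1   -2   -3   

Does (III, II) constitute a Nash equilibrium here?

No

Holding Firm B at II: Firm A gets 3 from III but could get 7 by switching to I. Firm A has a profitable deviation.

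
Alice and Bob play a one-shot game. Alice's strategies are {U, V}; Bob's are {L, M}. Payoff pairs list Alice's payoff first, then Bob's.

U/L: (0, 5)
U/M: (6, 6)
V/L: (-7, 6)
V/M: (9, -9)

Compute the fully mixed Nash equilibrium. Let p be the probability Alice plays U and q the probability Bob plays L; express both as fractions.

p = 15/16, q = 3/10

Each player's mixing probability is pinned down by making the *other* player indifferent.
Bob indifferent between L and M: p·5 + (1−p)·6 = p·6 + (1−p)·(-9) ⟹ 6 + (-1)p = (-9) + 15p ⟹ p = 15/16.
Alice indifferent between U and V: q·0 + (1−q)·6 = q·(-7) + (1−q)·9 ⟹ 6 + (-6)q = 9 + (-16)q ⟹ q = 3/10.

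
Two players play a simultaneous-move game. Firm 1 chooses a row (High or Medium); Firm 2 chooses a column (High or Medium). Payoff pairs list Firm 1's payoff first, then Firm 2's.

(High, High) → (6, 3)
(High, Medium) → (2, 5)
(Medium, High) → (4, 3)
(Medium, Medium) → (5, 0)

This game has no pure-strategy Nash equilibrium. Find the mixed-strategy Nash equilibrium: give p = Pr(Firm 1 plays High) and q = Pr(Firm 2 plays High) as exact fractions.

p = 3/5, q = 3/5

Each player's mixing probability is pinned down by making the *other* player indifferent.
Firm 2 indifferent between High and Medium: p·3 + (1−p)·3 = p·5 + (1−p)·0 ⟹ 3 + 0p = 0 + 5p ⟹ p = 3/5.
Firm 1 indifferent between High and Medium: q·6 + (1−q)·2 = q·4 + (1−q)·5 ⟹ 2 + 4q = 5 + (-1)q ⟹ q = 3/5.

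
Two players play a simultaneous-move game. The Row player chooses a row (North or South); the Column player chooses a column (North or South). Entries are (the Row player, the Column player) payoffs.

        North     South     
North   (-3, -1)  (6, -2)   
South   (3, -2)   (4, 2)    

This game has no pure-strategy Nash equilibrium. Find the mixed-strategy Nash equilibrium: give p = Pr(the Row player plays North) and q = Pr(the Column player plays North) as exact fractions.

Each player's mixing probability is pinned down by making the *other* player indifferent.
The Column player indifferent between North and South: p·(-1) + (1−p)·(-2) = p·(-2) + (1−p)·2 ⟹ (-2) + 1p = 2 + (-4)p ⟹ p = 4/5.
The Row player indifferent between North and South: q·(-3) + (1−q)·6 = q·3 + (1−q)·4 ⟹ 6 + (-9)q = 4 + (-1)q ⟹ q = 1/4.

p = 4/5, q = 1/4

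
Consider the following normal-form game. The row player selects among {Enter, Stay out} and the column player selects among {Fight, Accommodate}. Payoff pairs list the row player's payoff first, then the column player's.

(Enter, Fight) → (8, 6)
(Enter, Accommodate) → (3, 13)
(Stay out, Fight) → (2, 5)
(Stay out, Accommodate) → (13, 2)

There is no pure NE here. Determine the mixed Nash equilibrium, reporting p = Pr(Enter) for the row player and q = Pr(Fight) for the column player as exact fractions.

p = 3/10, q = 5/8

Each player's mixing probability is pinned down by making the *other* player indifferent.
The column player indifferent between Fight and Accommodate: p·6 + (1−p)·5 = p·13 + (1−p)·2 ⟹ 5 + 1p = 2 + 11p ⟹ p = 3/10.
The row player indifferent between Enter and Stay out: q·8 + (1−q)·3 = q·2 + (1−q)·13 ⟹ 3 + 5q = 13 + (-11)q ⟹ q = 5/8.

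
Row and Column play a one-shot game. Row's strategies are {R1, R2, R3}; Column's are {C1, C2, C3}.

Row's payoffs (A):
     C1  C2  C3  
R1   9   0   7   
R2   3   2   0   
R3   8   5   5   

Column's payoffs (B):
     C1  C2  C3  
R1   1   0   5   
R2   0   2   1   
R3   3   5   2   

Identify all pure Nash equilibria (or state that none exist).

(R1, C3) and (R3, C2)

Check mutual best responses: a cell is a NE iff neither player can gain by unilaterally deviating.
Row's best responses — vs C1: R1 (payoff 9); vs C2: R3 (payoff 5); vs C3: R1 (payoff 7).
Column's best responses — vs R1: C3 (payoff 5); vs R2: C2 (payoff 2); vs R3: C2 (payoff 5).
Mutual best responses occur at (R1, C3) and (R3, C2); at each, neither player gains by switching.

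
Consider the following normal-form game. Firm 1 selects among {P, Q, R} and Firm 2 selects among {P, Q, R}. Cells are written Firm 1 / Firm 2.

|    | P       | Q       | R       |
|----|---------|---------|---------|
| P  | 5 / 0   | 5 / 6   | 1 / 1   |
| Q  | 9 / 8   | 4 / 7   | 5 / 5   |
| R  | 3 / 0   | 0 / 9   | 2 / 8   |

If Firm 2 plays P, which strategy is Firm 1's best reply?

Q

With Firm 2 fixed at P, Firm 1's payoffs are: P → 5, Q → 9, R → 3.
The maximum is 9, achieved by Q.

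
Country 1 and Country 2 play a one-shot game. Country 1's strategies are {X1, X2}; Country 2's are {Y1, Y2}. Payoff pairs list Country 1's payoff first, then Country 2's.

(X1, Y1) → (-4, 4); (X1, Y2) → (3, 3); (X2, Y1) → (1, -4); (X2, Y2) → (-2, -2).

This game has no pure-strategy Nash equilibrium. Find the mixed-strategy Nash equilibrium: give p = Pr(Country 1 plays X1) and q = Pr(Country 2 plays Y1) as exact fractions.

In a mixed NE each player is indifferent between their pure strategies, so the opponent's mix sets the indifference.
Country 2 indifferent between Y1 and Y2: p·4 + (1−p)·(-4) = p·3 + (1−p)·(-2) ⟹ (-4) + 8p = (-2) + 5p ⟹ p = 2/3.
Country 1 indifferent between X1 and X2: q·(-4) + (1−q)·3 = q·1 + (1−q)·(-2) ⟹ 3 + (-7)q = (-2) + 3q ⟹ q = 1/2.

p = 2/3, q = 1/2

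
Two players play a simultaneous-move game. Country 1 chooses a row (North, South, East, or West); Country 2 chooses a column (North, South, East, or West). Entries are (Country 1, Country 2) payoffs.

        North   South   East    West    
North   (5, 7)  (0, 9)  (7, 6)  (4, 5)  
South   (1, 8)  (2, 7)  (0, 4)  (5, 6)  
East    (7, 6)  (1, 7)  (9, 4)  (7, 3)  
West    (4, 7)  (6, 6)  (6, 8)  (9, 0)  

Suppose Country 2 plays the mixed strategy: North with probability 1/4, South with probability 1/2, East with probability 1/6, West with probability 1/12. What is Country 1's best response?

West

Compute Country 1's expected payoff from each pure strategy against the given mix.
North: (1/4)·5 + (1/2)·0 + (1/6)·7 + (1/12)·4 = 11/4
South: (1/4)·1 + (1/2)·2 + (1/6)·0 + (1/12)·5 = 5/3
East: (1/4)·7 + (1/2)·1 + (1/6)·9 + (1/12)·7 = 13/3
West: (1/4)·4 + (1/2)·6 + (1/6)·6 + (1/12)·9 = 23/4
Highest expected payoff is 23/4, from West.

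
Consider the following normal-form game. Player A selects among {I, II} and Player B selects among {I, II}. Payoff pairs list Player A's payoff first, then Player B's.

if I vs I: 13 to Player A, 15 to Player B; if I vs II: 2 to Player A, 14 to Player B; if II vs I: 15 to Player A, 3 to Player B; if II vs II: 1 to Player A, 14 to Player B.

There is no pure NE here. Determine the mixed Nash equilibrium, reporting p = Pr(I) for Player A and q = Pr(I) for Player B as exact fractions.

p = 11/12, q = 1/3

In a mixed NE each player is indifferent between their pure strategies, so the opponent's mix sets the indifference.
Player B indifferent between I and II: p·15 + (1−p)·3 = p·14 + (1−p)·14 ⟹ 3 + 12p = 14 + 0p ⟹ p = 11/12.
Player A indifferent between I and II: q·13 + (1−q)·2 = q·15 + (1−q)·1 ⟹ 2 + 11q = 1 + 14q ⟹ q = 1/3.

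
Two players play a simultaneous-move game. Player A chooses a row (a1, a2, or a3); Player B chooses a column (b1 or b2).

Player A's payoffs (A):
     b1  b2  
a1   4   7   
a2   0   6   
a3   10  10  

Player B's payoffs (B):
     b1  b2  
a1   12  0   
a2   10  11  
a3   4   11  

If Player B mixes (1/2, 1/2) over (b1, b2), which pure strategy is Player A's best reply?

Player A's best reply maximizes expected payoff against the mix.
a1: (1/2)·4 + (1/2)·7 = 11/2
a2: (1/2)·0 + (1/2)·6 = 3
a3: (1/2)·10 + (1/2)·10 = 10
Highest expected payoff is 10, from a3.

a3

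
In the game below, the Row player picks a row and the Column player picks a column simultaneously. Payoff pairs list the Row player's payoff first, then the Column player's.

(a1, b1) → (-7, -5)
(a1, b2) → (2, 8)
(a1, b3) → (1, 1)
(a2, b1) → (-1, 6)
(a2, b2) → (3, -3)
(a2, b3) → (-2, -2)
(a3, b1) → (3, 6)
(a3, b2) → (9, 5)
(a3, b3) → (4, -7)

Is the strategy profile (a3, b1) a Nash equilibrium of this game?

Yes

Holding the Column player at b1: the Row player gets 3 from a3, versus -7 from a1, -1 from a2. No profitable deviation for the Row player.
Holding the Row player at a3: the Column player gets 6 from b1, versus 5 from b2, -7 from b3. No profitable deviation for the Column player either.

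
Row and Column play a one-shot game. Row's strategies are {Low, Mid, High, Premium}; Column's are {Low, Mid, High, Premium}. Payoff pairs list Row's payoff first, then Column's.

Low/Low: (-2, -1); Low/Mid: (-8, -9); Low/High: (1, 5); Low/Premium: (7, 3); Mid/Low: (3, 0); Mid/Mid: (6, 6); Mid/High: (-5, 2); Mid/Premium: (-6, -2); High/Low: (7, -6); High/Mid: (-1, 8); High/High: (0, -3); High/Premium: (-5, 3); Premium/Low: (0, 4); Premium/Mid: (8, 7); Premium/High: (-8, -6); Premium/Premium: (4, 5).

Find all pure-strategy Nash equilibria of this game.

(Low, High) and (Premium, Mid)

Find each player's best response to every opponent strategy; NE are the intersections.
Row's best responses — vs Low: High (payoff 7); vs Mid: Premium (payoff 8); vs High: Low (payoff 1); vs Premium: Low (payoff 7).
Column's best responses — vs Low: High (payoff 5); vs Mid: Mid (payoff 6); vs High: Mid (payoff 8); vs Premium: Mid (payoff 7).
Mutual best responses occur at (Low, High) and (Premium, Mid); at each, neither player gains by switching.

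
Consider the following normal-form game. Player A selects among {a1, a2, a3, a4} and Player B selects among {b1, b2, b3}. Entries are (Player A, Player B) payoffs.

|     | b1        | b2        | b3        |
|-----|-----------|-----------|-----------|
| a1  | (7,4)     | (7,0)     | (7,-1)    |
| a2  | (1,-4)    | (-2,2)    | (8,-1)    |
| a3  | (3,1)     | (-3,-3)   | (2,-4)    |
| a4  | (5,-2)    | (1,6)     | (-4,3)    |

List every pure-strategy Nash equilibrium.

(a1, b1)

Check mutual best responses: a cell is a NE iff neither player can gain by unilaterally deviating.
Player A's best responses — vs b1: a1 (payoff 7); vs b2: a1 (payoff 7); vs b3: a2 (payoff 8).
Player B's best responses — vs a1: b1 (payoff 4); vs a2: b2 (payoff 2); vs a3: b1 (payoff 1); vs a4: b2 (payoff 6).
The only mutual best response is (a1, b1); neither player gains by switching there.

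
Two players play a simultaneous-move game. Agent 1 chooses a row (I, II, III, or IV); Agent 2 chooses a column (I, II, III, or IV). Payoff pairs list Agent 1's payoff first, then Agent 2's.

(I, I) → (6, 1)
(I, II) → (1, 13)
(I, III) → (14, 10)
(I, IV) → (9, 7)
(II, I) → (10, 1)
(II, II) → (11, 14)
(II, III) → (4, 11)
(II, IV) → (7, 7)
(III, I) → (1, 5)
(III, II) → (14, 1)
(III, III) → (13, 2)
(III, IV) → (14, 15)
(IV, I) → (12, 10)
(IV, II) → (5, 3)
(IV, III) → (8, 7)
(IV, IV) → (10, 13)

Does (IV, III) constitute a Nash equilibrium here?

Holding Agent 2 at III: Agent 1 gets 8 from IV but could get 14 by switching to I. Agent 1 has a profitable deviation.

No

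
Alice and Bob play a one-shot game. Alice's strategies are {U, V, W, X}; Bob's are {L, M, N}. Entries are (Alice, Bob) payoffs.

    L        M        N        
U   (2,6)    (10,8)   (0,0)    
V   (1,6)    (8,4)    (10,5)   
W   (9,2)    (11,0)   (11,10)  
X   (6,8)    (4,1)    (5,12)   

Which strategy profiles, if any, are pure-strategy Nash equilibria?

(W, N)

Find each player's best response to every opponent strategy; NE are the intersections.
Alice's best responses — vs L: W (payoff 9); vs M: W (payoff 11); vs N: W (payoff 11).
Bob's best responses — vs U: M (payoff 8); vs V: L (payoff 6); vs W: N (payoff 10); vs X: N (payoff 12).
The only mutual best response is (W, N); neither player gains by switching there.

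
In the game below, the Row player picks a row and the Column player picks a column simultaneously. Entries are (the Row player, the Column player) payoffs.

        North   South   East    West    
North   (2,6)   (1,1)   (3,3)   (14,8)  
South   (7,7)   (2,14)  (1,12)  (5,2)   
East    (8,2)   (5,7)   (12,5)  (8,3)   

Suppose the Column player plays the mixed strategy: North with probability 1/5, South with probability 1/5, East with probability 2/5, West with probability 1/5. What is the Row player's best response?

Compute the Row player's expected payoff from each pure strategy against the given mix.
North: (1/5)·2 + (1/5)·1 + (2/5)·3 + (1/5)·14 = 23/5
South: (1/5)·7 + (1/5)·2 + (2/5)·1 + (1/5)·5 = 16/5
East: (1/5)·8 + (1/5)·5 + (2/5)·12 + (1/5)·8 = 9
Highest expected payoff is 9, from East.

East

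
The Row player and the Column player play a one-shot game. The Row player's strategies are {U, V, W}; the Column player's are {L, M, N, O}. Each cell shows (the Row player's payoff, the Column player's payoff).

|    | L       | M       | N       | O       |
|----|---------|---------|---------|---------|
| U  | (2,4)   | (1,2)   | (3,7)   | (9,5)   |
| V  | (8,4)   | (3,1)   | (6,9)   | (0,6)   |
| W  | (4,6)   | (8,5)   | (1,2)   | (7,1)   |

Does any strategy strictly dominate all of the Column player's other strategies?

No strictly dominant strategy

A strategy is strictly dominant if it gives the Column player a strictly higher payoff than every other strategy, against every choice by the opponent.
L is not dominant: against U, N gives 7 > 4.
M is not dominant: against U, L gives 4 > 2.
N is not dominant: against W, L gives 6 > 2.
O is not dominant: against U, N gives 7 > 5.
No single strategy is best against every opponent action.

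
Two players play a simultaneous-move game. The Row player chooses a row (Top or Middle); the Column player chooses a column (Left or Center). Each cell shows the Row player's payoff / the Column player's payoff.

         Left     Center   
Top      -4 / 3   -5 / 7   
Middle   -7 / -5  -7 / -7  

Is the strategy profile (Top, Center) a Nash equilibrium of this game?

Yes

Holding the Column player at Center: the Row player gets -5 from Top, versus -7 from Middle. No profitable deviation for the Row player.
Holding the Row player at Top: the Column player gets 7 from Center, versus 3 from Left. No profitable deviation for the Column player either.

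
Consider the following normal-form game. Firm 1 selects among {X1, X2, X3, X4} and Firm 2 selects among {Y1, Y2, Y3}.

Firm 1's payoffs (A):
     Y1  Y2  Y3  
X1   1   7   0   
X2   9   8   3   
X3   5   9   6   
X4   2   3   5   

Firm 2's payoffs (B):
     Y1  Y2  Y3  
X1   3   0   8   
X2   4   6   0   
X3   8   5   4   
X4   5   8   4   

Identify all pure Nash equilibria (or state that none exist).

No pure-strategy Nash equilibrium

A profile is a Nash equilibrium when each player is best-responding to the other.
Firm 1's best responses — vs Y1: X2 (payoff 9); vs Y2: X3 (payoff 9); vs Y3: X3 (payoff 6).
Firm 2's best responses — vs X1: Y3 (payoff 8); vs X2: Y2 (payoff 6); vs X3: Y1 (payoff 8); vs X4: Y2 (payoff 8).
No cell has both players best-responding. For instance, Firm 1's best reply to Y3 is X3, but against X3 Firm 2 prefers Y1 over Y3.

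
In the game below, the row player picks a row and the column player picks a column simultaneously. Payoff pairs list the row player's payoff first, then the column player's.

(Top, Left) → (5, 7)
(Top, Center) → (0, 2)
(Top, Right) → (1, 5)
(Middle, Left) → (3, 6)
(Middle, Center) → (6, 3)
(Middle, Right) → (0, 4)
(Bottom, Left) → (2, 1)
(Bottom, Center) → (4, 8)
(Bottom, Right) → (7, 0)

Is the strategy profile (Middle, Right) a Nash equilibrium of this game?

Holding the column player at Right: the row player gets 0 from Middle but could get 7 by switching to Bottom. The row player has a profitable deviation.

No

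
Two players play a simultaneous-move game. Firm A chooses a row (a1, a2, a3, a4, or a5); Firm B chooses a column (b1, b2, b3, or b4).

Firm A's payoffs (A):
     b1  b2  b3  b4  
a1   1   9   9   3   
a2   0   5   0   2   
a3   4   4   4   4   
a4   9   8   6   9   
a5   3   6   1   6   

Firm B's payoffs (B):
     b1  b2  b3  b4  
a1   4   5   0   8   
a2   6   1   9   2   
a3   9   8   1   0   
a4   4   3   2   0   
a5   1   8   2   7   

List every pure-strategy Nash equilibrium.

(a4, b1)

A profile is a Nash equilibrium when each player is best-responding to the other.
Firm A's best responses — vs b1: a4 (payoff 9); vs b2: a1 (payoff 9); vs b3: a1 (payoff 9); vs b4: a4 (payoff 9).
Firm B's best responses — vs a1: b4 (payoff 8); vs a2: b3 (payoff 9); vs a3: b1 (payoff 9); vs a4: b1 (payoff 4); vs a5: b2 (payoff 8).
The only mutual best response is (a4, b1); neither player gains by switching there.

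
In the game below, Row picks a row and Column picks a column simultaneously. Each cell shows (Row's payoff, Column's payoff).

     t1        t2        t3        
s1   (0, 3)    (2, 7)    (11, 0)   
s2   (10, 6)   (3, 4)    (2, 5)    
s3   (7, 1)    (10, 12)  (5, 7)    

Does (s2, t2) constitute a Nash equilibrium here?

Holding Column at t2: Row gets 3 from s2 but could get 10 by switching to s3. Row has a profitable deviation.

No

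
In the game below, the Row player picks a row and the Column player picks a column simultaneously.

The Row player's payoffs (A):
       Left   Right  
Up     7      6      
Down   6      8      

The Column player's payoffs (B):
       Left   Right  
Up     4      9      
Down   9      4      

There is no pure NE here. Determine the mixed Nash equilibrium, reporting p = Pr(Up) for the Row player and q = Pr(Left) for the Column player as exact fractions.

Each player's mixing probability is pinned down by making the *other* player indifferent.
The Column player indifferent between Left and Right: p·4 + (1−p)·9 = p·9 + (1−p)·4 ⟹ 9 + (-5)p = 4 + 5p ⟹ p = 1/2.
The Row player indifferent between Up and Down: q·7 + (1−q)·6 = q·6 + (1−q)·8 ⟹ 6 + 1q = 8 + (-2)q ⟹ q = 2/3.

p = 1/2, q = 2/3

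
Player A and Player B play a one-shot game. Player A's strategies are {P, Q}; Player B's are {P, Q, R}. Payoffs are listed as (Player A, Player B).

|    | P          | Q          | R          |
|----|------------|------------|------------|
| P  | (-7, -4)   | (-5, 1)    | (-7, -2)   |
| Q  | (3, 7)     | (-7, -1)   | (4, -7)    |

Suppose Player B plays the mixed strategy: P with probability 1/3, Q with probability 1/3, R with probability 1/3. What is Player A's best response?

Player A's best reply maximizes expected payoff against the mix.
P: (1/3)·(-7) + (1/3)·(-5) + (1/3)·(-7) = -19/3
Q: (1/3)·3 + (1/3)·(-7) + (1/3)·4 = 0
Highest expected payoff is 0, from Q.

Q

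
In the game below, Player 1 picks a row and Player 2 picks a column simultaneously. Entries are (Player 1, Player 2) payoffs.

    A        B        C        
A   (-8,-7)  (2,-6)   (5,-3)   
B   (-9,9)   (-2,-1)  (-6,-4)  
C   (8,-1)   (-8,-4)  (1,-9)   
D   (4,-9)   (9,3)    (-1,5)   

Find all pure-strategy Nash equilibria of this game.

Find each player's best response to every opponent strategy; NE are the intersections.
Player 1's best responses — vs A: C (payoff 8); vs B: D (payoff 9); vs C: A (payoff 5).
Player 2's best responses — vs A: C (payoff -3); vs B: A (payoff 9); vs C: A (payoff -1); vs D: C (payoff 5).
Mutual best responses occur at (A, C) and (C, A); at each, neither player gains by switching.

(A, C) and (C, A)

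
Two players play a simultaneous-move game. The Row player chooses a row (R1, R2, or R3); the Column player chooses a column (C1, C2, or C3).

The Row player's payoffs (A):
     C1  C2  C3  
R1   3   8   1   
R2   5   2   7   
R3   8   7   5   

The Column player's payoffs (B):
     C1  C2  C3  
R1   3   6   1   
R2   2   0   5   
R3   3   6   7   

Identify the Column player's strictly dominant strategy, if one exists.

No strictly dominant strategy

Check whether one of the Column player's strategies beats all alternatives regardless of what the opponent does.
C1 is not dominant: against R1, C2 gives 6 > 3.
C2 is not dominant: against R2, C1 gives 2 > 0.
C3 is not dominant: against R1, C1 gives 3 > 1.
No single strategy is best against every opponent action.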